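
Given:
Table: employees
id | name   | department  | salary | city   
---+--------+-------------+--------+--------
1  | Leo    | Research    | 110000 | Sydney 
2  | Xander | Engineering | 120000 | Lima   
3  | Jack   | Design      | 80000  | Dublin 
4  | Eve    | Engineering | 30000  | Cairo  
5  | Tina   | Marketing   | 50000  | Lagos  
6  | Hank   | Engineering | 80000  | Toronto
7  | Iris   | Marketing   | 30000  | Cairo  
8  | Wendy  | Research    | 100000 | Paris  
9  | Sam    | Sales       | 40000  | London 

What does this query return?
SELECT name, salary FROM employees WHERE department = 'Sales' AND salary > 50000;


Filtering: department = 'Sales' AND salary > 50000
Matching: 0 rows

Empty result set (0 rows)


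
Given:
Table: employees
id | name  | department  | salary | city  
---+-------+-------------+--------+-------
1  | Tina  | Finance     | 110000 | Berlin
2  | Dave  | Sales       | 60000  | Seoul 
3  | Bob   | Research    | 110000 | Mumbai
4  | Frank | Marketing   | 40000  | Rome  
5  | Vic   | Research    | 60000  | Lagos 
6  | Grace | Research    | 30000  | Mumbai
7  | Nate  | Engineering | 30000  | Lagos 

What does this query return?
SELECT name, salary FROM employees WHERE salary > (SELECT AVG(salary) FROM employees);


Subquery: AVG(salary) = 62857.14
Filtering: salary > 62857.14
  Tina (110000) -> MATCH
  Bob (110000) -> MATCH


2 rows:
Tina, 110000
Bob, 110000


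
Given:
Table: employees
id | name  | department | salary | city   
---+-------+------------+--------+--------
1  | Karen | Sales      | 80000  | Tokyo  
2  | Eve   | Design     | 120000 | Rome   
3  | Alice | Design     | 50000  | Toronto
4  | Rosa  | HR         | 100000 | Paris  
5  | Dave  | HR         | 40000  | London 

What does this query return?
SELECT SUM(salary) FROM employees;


SUM(salary) = 80000 + 120000 + 50000 + 100000 + 40000 = 390000

390000


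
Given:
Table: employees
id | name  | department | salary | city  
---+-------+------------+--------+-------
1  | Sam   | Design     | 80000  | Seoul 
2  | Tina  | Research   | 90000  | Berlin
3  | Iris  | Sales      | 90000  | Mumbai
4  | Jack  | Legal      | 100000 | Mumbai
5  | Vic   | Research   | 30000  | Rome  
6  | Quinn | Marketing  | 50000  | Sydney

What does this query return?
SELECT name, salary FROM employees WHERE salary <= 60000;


Filtering: salary <= 60000
Matching: 2 rows

2 rows:
Vic, 30000
Quinn, 50000


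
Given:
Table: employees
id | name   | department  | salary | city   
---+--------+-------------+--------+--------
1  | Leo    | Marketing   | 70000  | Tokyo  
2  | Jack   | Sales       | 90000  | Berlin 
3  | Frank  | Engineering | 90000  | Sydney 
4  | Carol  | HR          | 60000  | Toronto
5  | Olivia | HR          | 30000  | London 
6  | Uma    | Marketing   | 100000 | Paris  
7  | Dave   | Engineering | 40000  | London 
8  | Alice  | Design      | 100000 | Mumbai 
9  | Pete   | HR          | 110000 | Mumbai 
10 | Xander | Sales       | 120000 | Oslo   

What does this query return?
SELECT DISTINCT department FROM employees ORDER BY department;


All 'department' values (row order): Marketing, Sales, Engineering, HR, HR, Marketing, Engineering, Design, HR, Sales
Removing duplicates leaves 5 unique value(s).

5 values:
Design
Engineering
HR
Marketing
Sales


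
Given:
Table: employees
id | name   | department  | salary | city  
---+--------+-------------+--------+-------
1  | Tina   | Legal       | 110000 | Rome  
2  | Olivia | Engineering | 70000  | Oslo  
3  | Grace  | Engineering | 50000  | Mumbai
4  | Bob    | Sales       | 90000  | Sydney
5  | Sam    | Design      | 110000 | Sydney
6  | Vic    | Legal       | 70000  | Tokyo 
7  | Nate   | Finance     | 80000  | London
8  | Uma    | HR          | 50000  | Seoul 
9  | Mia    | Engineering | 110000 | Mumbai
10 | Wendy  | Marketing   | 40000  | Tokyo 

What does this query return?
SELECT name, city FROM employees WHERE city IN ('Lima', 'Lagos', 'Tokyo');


Filtering: city IN ('Lima', 'Lagos', 'Tokyo')
Matching: 2 rows

2 rows:
Vic, Tokyo
Wendy, Tokyo


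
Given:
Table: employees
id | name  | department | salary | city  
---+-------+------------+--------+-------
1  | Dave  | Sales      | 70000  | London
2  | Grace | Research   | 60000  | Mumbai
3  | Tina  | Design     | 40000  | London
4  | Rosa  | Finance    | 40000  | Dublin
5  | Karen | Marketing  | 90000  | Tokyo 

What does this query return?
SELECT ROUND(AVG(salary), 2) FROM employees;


SUM(salary) = 300000
COUNT = 5
ROUND(AVG, 2) = ROUND(300000 / 5, 2) = 60000.0

60000.0


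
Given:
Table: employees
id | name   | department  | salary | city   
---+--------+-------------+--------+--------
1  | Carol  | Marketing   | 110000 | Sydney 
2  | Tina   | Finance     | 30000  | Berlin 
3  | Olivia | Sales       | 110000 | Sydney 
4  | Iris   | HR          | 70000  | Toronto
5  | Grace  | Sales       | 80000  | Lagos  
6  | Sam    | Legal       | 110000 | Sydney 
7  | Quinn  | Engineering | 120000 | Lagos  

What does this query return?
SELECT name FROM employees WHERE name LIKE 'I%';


LIKE 'I%' matches names starting with 'I'
Matching: 1

1 rows:
Iris


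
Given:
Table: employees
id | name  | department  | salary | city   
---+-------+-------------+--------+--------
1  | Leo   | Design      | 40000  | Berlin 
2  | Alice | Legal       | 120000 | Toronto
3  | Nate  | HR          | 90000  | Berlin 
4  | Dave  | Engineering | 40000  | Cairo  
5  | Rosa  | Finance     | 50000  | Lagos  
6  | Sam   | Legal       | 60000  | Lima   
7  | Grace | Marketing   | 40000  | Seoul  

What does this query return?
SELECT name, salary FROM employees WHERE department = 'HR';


Filtering: department = 'HR'
Matching rows: 1

1 rows:
Nate, 90000


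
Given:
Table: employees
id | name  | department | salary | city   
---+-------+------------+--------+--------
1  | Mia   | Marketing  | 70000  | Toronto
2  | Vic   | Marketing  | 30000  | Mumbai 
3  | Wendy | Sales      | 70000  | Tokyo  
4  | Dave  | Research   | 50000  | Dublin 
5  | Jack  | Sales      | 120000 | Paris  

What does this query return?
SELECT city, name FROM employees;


Projecting columns: city, name

5 rows:
Toronto, Mia
Mumbai, Vic
Tokyo, Wendy
Dublin, Dave
Paris, Jack


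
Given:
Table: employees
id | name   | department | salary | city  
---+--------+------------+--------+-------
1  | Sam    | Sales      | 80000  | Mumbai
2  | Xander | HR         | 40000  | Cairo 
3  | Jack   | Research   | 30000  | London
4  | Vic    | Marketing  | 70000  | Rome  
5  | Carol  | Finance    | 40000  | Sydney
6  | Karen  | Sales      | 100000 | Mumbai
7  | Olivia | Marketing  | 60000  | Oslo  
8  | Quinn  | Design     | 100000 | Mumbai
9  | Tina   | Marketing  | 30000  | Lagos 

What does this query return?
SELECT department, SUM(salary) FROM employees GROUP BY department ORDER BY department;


Summing salary within each department:
  Design: 100000 = 100000
  Finance: 40000 = 40000
  HR: 40000 = 40000
  Marketing: 70000 + 60000 + 30000 = 160000
  Research: 30000 = 30000
  Sales: 80000 + 100000 = 180000


6 groups:
Design, 100000
Finance, 40000
HR, 40000
Marketing, 160000
Research, 30000
Sales, 180000


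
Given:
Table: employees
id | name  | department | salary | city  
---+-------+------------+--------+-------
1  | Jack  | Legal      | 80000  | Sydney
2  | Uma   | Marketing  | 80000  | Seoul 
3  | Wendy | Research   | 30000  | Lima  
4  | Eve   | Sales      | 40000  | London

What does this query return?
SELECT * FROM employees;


SELECT * returns all 4 rows with all columns

4 rows:
1, Jack, Legal, 80000, Sydney
2, Uma, Marketing, 80000, Seoul
3, Wendy, Research, 30000, Lima
4, Eve, Sales, 40000, London


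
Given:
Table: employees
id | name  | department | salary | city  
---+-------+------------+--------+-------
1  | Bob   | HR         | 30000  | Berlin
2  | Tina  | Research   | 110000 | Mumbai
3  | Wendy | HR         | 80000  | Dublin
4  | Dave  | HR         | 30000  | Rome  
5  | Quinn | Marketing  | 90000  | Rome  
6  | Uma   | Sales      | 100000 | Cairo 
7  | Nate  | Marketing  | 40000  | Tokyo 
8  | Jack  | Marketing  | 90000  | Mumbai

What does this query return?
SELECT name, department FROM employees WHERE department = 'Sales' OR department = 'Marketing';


Filtering: department = 'Sales' OR 'Marketing'
Matching: 4 rows

4 rows:
Quinn, Marketing
Uma, Sales
Nate, Marketing
Jack, Marketing


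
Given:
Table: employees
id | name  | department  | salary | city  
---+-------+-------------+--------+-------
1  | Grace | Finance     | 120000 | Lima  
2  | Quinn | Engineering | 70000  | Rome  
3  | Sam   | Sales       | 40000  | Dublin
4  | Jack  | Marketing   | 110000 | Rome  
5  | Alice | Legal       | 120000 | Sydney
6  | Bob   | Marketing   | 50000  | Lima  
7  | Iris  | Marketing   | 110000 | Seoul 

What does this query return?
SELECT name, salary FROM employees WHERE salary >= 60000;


Filtering: salary >= 60000
Matching: 5 rows

5 rows:
Grace, 120000
Quinn, 70000
Jack, 110000
Alice, 120000
Iris, 110000


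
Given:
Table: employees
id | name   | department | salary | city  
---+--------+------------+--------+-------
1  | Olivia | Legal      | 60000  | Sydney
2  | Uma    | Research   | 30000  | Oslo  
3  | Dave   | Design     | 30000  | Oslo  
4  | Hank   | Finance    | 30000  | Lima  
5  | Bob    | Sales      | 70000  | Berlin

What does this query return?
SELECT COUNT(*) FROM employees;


COUNT(*) counts all rows

5


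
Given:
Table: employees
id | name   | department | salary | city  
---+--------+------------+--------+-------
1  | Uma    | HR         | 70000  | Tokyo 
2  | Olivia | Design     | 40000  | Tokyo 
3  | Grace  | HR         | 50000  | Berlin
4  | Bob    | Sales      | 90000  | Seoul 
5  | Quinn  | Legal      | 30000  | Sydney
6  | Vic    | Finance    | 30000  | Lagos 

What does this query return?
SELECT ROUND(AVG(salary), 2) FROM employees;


SUM(salary) = 310000
COUNT = 6
ROUND(AVG, 2) = ROUND(310000 / 6, 2) = 51666.67

51666.67


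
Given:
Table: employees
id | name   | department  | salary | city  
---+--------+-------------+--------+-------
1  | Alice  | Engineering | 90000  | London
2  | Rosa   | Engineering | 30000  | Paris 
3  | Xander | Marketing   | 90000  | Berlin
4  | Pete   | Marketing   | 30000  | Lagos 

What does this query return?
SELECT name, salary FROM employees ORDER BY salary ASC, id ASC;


Sorting by salary ASC, then id ASC for ties

4 rows:
Rosa, 30000
Pete, 30000
Alice, 90000
Xander, 90000


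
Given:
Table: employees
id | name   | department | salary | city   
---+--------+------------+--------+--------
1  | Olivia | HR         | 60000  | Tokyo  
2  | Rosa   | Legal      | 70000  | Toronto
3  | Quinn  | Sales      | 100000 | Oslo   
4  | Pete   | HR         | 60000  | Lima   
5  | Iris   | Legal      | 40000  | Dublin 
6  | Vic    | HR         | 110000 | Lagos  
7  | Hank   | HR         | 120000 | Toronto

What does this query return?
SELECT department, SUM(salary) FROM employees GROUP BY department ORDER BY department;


Summing salary within each department:
  HR: 60000 + 60000 + 110000 + 120000 = 350000
  Legal: 70000 + 40000 = 110000
  Sales: 100000 = 100000


3 groups:
HR, 350000
Legal, 110000
Sales, 100000


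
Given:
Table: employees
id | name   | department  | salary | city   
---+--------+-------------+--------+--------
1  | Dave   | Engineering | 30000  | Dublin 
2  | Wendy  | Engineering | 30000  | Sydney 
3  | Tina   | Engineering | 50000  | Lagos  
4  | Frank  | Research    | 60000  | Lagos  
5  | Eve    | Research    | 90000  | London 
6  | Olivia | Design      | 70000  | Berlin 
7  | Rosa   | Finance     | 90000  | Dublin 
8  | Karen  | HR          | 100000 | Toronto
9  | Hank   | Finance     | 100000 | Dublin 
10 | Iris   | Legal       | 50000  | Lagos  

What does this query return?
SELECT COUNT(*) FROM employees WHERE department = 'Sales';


Counting rows where department = 'Sales'


0


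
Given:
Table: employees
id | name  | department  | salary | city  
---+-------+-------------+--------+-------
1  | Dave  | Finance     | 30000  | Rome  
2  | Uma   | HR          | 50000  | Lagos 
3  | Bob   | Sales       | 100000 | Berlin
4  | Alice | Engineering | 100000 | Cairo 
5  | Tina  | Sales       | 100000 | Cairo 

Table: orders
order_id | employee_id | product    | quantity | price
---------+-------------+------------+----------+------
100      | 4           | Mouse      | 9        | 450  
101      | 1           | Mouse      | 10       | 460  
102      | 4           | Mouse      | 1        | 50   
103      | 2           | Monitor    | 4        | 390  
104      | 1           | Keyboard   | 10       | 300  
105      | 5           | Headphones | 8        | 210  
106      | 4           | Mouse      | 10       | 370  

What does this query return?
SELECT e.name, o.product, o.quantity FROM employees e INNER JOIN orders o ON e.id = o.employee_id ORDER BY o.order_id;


Joining employees.id = orders.employee_id:
  employee Alice (id=4) -> order Mouse
  employee Dave (id=1) -> order Mouse
  employee Alice (id=4) -> order Mouse
  employee Uma (id=2) -> order Monitor
  employee Dave (id=1) -> order Keyboard
  employee Tina (id=5) -> order Headphones
  employee Alice (id=4) -> order Mouse


7 rows:
Alice, Mouse, 9
Dave, Mouse, 10
Alice, Mouse, 1
Uma, Monitor, 4
Dave, Keyboard, 10
Tina, Headphones, 8
Alice, Mouse, 10


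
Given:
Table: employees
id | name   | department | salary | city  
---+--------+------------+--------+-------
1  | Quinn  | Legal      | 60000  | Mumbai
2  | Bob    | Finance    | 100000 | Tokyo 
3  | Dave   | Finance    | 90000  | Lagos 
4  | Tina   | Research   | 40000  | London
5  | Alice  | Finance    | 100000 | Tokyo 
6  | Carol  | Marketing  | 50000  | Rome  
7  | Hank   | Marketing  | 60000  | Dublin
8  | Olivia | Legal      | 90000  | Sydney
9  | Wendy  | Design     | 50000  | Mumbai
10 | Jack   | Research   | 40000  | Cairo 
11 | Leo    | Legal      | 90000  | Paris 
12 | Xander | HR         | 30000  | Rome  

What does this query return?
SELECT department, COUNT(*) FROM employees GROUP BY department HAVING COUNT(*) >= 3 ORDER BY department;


Groups with count >= 3:
  Finance: 3 -> PASS
  Legal: 3 -> PASS
  Design: 1 -> filtered out
  HR: 1 -> filtered out
  Marketing: 2 -> filtered out
  Research: 2 -> filtered out


2 groups:
Finance, 3
Legal, 3


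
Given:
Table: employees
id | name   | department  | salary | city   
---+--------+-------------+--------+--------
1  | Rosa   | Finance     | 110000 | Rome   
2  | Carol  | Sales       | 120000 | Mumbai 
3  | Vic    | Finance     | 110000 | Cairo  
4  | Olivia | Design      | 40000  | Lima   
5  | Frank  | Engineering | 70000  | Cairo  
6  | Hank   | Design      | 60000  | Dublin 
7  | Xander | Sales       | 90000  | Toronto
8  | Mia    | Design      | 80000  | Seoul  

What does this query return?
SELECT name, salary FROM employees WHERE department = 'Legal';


Filtering: department = 'Legal'
Matching rows: 0

Empty result set (0 rows)


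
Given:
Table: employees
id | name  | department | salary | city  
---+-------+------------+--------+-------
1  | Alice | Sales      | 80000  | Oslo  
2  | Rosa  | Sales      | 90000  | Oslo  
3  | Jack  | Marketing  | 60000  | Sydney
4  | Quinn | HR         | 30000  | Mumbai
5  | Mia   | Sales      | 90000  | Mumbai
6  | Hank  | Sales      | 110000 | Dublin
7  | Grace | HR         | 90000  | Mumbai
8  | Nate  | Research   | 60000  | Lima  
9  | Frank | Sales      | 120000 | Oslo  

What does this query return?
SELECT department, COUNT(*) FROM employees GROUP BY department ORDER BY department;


Assigning each row to its department group:
  Alice -> Sales
  Rosa -> Sales
  Jack -> Marketing
  Quinn -> HR
  Mia -> Sales
  Hank -> Sales
  Grace -> HR
  Nate -> Research
  Frank -> Sales


4 groups:
HR, 2
Marketing, 1
Research, 1
Sales, 5


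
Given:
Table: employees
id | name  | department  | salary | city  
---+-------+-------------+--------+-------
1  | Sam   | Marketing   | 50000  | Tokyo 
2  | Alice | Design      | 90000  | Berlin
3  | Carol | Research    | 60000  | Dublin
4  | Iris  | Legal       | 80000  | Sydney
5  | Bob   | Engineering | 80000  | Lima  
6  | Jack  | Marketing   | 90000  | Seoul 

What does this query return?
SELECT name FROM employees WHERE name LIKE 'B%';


LIKE 'B%' matches names starting with 'B'
Matching: 1

1 rows:
Bob


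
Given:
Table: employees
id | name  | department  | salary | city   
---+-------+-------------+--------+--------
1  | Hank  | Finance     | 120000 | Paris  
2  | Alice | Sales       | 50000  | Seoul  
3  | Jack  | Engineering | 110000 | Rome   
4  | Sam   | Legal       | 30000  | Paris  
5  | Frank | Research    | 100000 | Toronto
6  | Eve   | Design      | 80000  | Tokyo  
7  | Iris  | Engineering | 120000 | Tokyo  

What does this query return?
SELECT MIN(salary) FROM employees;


Salaries: 120000, 50000, 110000, 30000, 100000, 80000, 120000
MIN = 30000

30000


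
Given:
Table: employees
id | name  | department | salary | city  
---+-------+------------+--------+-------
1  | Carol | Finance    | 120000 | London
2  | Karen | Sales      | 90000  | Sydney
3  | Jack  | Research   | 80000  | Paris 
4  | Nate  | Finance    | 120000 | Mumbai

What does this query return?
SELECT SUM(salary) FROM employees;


SUM(salary) = 120000 + 90000 + 80000 + 120000 = 410000

410000


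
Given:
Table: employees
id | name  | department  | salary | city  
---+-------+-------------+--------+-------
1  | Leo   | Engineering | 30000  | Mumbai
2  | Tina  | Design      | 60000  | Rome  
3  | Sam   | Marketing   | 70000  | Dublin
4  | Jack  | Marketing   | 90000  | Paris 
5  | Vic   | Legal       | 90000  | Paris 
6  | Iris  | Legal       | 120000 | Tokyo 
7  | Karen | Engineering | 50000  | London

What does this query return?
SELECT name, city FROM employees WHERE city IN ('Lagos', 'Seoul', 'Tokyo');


Filtering: city IN ('Lagos', 'Seoul', 'Tokyo')
Matching: 1 rows

1 rows:
Iris, Tokyo


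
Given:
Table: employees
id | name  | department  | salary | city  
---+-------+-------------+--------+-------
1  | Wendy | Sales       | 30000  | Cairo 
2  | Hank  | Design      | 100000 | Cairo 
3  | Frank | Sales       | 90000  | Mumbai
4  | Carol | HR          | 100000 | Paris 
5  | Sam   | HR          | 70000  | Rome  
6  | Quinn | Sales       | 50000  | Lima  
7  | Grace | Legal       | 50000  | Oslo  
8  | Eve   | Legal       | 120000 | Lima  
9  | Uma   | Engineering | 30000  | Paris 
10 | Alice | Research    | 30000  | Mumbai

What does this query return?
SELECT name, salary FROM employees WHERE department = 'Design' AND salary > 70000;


Filtering: department = 'Design' AND salary > 70000
Matching: 1 rows

1 rows:
Hank, 100000


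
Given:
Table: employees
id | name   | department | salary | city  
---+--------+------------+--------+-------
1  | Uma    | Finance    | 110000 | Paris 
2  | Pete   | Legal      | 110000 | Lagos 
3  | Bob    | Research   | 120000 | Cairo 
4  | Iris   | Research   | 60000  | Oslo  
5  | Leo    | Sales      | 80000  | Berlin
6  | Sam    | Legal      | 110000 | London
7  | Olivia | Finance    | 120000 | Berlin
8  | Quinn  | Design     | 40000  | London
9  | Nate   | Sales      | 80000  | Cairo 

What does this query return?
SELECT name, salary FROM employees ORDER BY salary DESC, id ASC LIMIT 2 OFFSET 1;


Sort by salary DESC (id ASC tiebreak), then skip 1 and take 2
Rows 2 through 3

2 rows:
Olivia, 120000
Uma, 110000


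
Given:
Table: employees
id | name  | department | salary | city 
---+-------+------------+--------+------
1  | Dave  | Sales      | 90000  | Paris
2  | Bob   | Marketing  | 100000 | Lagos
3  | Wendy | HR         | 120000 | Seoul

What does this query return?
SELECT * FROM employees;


SELECT * returns all 3 rows with all columns

3 rows:
1, Dave, Sales, 90000, Paris
2, Bob, Marketing, 100000, Lagos
3, Wendy, HR, 120000, Seoul


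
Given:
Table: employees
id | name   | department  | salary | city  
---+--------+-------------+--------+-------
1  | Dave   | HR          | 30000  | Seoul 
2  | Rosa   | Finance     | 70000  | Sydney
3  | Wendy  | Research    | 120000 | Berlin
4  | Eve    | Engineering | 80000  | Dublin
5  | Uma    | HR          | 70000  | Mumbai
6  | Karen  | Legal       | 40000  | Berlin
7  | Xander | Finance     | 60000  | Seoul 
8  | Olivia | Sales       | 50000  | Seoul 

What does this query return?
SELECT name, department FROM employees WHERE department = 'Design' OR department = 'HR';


Filtering: department = 'Design' OR 'HR'
Matching: 2 rows

2 rows:
Dave, HR
Uma, HR


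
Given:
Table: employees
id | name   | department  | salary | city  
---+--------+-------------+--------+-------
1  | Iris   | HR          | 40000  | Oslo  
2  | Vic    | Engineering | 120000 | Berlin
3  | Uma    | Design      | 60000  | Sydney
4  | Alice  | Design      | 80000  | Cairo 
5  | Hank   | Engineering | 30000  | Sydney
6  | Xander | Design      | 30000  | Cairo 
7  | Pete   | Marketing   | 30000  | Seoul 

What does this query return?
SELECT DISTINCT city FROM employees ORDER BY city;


All 'city' values (row order): Oslo, Berlin, Sydney, Cairo, Sydney, Cairo, Seoul
Removing duplicates leaves 5 unique value(s).

5 values:
Berlin
Cairo
Oslo
Seoul
Sydney


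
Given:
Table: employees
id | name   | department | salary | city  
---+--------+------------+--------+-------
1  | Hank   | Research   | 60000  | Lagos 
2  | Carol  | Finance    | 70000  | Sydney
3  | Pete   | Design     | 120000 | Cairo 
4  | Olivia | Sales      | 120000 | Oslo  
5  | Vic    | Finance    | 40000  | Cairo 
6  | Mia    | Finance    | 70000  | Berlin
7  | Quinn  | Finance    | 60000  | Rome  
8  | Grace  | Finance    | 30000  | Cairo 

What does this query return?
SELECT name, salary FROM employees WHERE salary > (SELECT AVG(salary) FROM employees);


Subquery: AVG(salary) = 71250.0
Filtering: salary > 71250.0
  Pete (120000) -> MATCH
  Olivia (120000) -> MATCH


2 rows:
Pete, 120000
Olivia, 120000


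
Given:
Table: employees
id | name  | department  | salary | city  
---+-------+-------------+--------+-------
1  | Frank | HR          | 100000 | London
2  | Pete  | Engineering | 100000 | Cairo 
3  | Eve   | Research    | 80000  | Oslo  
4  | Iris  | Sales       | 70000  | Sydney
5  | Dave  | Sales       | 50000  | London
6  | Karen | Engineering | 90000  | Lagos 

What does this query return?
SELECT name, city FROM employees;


Projecting columns: name, city

6 rows:
Frank, London
Pete, Cairo
Eve, Oslo
Iris, Sydney
Dave, London
Karen, Lagos


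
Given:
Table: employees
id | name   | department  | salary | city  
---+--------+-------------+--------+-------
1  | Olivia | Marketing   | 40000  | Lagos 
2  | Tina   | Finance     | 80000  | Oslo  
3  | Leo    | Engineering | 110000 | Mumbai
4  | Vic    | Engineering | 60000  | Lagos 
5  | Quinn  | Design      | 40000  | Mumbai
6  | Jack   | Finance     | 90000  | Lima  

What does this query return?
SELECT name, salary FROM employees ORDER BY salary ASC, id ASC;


Sorting by salary ASC, then id ASC for ties

6 rows:
Olivia, 40000
Quinn, 40000
Vic, 60000
Tina, 80000
Jack, 90000
Leo, 110000


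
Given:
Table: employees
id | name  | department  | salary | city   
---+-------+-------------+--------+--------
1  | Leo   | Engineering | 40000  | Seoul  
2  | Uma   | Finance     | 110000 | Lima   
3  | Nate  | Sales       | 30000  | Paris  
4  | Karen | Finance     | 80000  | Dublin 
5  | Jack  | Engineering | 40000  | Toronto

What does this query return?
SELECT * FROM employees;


SELECT * returns all 5 rows with all columns

5 rows:
1, Leo, Engineering, 40000, Seoul
2, Uma, Finance, 110000, Lima
3, Nate, Sales, 30000, Paris
4, Karen, Finance, 80000, Dublin
5, Jack, Engineering, 40000, Toronto


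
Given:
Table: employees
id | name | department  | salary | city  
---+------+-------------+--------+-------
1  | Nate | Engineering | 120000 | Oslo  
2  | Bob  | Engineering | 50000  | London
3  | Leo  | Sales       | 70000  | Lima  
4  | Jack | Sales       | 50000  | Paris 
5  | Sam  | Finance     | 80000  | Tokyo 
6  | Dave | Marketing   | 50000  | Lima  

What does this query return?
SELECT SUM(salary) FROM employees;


SUM(salary) = 120000 + 50000 + 70000 + 50000 + 80000 + 50000 = 420000

420000


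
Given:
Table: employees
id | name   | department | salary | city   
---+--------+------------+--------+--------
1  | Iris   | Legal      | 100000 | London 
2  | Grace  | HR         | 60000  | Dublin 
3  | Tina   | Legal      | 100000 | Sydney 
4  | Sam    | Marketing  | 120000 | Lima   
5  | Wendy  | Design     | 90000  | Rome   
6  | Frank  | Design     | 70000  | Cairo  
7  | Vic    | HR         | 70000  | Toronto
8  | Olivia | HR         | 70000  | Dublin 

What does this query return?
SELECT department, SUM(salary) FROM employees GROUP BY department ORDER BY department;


Summing salary within each department:
  Design: 90000 + 70000 = 160000
  HR: 60000 + 70000 + 70000 = 200000
  Legal: 100000 + 100000 = 200000
  Marketing: 120000 = 120000


4 groups:
Design, 160000
HR, 200000
Legal, 200000
Marketing, 120000


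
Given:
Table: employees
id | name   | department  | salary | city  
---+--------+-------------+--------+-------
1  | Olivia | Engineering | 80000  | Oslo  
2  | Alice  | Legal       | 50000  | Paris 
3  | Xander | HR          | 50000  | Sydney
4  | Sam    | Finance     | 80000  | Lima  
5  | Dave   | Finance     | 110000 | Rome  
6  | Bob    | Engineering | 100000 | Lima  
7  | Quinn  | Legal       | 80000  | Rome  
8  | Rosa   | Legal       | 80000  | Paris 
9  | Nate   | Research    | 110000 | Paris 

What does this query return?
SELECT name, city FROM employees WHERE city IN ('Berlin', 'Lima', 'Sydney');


Filtering: city IN ('Berlin', 'Lima', 'Sydney')
Matching: 3 rows

3 rows:
Xander, Sydney
Sam, Lima
Bob, Lima


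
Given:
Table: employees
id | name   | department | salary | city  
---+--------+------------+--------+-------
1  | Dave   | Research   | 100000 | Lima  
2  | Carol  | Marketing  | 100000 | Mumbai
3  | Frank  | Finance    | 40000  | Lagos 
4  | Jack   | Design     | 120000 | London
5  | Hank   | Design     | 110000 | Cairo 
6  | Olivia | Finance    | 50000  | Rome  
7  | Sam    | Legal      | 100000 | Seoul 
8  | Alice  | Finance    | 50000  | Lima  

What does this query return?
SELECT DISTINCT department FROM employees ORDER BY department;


All 'department' values (row order): Research, Marketing, Finance, Design, Design, Finance, Legal, Finance
Removing duplicates leaves 5 unique value(s).

5 values:
Design
Finance
Legal
Marketing
Research


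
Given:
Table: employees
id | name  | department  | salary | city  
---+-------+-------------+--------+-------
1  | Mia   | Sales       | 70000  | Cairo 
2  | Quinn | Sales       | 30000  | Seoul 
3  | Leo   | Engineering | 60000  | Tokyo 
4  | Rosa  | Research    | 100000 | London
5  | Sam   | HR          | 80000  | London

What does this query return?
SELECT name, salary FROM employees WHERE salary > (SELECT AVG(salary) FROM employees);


Subquery: AVG(salary) = 68000.0
Filtering: salary > 68000.0
  Mia (70000) -> MATCH
  Rosa (100000) -> MATCH
  Sam (80000) -> MATCH


3 rows:
Mia, 70000
Rosa, 100000
Sam, 80000


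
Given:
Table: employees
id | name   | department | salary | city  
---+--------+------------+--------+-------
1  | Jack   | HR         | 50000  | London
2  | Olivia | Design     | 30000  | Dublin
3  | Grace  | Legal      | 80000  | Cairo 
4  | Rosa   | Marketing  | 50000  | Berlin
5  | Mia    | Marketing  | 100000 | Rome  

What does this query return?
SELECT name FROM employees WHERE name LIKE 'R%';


LIKE 'R%' matches names starting with 'R'
Matching: 1

1 rows:
Rosa


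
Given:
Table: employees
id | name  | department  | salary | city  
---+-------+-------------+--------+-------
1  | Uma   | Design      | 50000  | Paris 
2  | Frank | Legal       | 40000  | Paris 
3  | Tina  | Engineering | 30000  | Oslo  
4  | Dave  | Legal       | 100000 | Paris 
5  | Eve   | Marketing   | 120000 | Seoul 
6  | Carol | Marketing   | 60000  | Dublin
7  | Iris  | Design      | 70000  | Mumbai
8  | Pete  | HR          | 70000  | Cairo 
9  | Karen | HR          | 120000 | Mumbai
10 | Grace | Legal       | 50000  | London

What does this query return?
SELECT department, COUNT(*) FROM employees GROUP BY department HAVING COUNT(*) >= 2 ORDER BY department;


Groups with count >= 2:
  Design: 2 -> PASS
  HR: 2 -> PASS
  Legal: 3 -> PASS
  Marketing: 2 -> PASS
  Engineering: 1 -> filtered out


4 groups:
Design, 2
HR, 2
Legal, 3
Marketing, 2


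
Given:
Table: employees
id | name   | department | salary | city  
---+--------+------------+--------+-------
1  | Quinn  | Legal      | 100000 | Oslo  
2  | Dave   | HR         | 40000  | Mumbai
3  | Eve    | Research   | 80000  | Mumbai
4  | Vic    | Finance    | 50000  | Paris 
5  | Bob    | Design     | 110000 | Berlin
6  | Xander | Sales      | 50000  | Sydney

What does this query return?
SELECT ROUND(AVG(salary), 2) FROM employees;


SUM(salary) = 430000
COUNT = 6
ROUND(AVG, 2) = ROUND(430000 / 6, 2) = 71666.67

71666.67


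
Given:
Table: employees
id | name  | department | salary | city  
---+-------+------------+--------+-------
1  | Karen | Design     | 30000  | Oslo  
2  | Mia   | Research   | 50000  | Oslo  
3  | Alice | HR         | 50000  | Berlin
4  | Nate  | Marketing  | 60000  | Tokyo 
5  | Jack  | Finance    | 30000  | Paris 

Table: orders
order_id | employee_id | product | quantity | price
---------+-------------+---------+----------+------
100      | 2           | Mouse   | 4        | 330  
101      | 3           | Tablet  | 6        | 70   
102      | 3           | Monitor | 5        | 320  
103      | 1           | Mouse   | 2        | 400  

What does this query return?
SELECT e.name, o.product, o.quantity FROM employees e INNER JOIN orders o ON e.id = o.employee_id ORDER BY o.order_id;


Joining employees.id = orders.employee_id:
  employee Mia (id=2) -> order Mouse
  employee Alice (id=3) -> order Tablet
  employee Alice (id=3) -> order Monitor
  employee Karen (id=1) -> order Mouse


4 rows:
Mia, Mouse, 4
Alice, Tablet, 6
Alice, Monitor, 5
Karen, Mouse, 2


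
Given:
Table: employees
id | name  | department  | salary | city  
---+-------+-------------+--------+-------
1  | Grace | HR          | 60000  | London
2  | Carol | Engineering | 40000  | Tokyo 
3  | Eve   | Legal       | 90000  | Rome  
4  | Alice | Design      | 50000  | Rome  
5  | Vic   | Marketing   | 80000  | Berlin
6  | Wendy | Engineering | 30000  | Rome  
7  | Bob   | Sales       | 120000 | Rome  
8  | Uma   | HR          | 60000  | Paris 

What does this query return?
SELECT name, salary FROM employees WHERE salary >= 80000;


Filtering: salary >= 80000
Matching: 3 rows

3 rows:
Eve, 90000
Vic, 80000
Bob, 120000


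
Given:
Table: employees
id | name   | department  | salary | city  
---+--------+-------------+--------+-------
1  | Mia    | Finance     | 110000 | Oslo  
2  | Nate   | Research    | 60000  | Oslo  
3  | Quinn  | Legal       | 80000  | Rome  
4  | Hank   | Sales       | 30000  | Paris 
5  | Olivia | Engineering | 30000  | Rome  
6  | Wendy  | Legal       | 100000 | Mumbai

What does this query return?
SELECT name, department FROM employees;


Projecting columns: name, department

6 rows:
Mia, Finance
Nate, Research
Quinn, Legal
Hank, Sales
Olivia, Engineering
Wendy, Legal


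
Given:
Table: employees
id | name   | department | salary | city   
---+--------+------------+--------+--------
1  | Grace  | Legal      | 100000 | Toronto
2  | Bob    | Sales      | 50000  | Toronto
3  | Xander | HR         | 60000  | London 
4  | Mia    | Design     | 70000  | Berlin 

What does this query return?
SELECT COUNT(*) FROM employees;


COUNT(*) counts all rows

4


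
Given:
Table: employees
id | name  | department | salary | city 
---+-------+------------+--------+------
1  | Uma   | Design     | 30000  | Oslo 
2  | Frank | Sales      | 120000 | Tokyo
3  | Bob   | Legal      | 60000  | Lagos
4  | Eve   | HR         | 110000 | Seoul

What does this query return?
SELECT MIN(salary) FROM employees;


Salaries: 30000, 120000, 60000, 110000
MIN = 30000

30000


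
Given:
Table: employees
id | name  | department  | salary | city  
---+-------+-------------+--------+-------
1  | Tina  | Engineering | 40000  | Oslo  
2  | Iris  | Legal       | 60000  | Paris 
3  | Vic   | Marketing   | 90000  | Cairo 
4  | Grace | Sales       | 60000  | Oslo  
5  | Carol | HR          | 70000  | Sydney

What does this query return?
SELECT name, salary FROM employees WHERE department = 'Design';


Filtering: department = 'Design'
Matching rows: 0

Empty result set (0 rows)


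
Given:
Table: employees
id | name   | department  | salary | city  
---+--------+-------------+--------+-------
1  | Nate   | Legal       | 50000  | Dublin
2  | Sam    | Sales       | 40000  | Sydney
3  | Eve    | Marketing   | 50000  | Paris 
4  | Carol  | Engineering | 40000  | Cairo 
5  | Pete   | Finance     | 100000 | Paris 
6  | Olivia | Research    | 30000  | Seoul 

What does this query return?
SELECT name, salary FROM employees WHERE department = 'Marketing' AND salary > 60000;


Filtering: department = 'Marketing' AND salary > 60000
Matching: 0 rows

Empty result set (0 rows)


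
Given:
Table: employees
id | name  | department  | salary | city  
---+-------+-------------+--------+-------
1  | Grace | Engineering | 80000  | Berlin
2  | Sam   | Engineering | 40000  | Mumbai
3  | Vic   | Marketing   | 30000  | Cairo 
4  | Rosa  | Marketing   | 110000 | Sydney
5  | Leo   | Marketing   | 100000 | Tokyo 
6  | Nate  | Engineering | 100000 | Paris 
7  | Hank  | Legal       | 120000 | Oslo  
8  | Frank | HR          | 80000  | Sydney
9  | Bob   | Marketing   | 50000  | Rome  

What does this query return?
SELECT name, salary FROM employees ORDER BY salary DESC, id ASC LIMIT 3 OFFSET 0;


Sort by salary DESC (id ASC tiebreak), then skip 0 and take 3
Rows 1 through 3

3 rows:
Hank, 120000
Rosa, 110000
Leo, 100000


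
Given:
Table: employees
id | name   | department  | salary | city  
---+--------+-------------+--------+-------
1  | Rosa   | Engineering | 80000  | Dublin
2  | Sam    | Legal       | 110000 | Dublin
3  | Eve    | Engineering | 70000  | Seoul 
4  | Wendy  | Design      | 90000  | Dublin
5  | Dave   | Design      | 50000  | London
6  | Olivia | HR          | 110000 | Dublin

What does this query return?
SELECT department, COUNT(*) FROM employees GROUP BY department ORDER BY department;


Assigning each row to its department group:
  Rosa -> Engineering
  Sam -> Legal
  Eve -> Engineering
  Wendy -> Design
  Dave -> Design
  Olivia -> HR


4 groups:
Design, 2
Engineering, 2
HR, 1
Legal, 1


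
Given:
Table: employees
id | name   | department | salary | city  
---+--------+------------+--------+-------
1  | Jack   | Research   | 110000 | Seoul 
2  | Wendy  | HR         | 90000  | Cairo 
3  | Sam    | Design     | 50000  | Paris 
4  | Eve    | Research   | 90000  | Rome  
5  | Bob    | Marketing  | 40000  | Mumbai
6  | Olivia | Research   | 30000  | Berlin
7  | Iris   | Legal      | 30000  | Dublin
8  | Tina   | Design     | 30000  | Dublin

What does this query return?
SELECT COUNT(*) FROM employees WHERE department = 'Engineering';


Counting rows where department = 'Engineering'


0


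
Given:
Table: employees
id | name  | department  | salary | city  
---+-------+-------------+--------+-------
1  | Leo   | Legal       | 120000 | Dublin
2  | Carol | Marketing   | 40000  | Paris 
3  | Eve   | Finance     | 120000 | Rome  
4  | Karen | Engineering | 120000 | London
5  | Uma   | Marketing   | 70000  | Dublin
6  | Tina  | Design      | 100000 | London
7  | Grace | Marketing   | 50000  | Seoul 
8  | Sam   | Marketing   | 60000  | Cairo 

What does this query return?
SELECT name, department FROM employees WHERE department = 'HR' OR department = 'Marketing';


Filtering: department = 'HR' OR 'Marketing'
Matching: 4 rows

4 rows:
Carol, Marketing
Uma, Marketing
Grace, Marketing
Sam, Marketing


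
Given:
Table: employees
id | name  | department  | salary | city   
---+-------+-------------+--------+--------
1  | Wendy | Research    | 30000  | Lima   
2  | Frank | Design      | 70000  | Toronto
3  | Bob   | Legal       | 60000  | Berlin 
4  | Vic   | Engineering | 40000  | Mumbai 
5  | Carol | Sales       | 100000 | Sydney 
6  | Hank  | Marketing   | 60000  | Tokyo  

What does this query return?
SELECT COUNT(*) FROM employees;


COUNT(*) counts all rows

6


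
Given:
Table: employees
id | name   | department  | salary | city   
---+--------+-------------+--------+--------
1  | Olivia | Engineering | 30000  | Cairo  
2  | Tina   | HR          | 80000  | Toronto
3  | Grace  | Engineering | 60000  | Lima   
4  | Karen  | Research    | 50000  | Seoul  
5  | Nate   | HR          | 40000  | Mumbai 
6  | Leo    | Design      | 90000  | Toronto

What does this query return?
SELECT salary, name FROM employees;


Projecting columns: salary, name

6 rows:
30000, Olivia
80000, Tina
60000, Grace
50000, Karen
40000, Nate
90000, Leo


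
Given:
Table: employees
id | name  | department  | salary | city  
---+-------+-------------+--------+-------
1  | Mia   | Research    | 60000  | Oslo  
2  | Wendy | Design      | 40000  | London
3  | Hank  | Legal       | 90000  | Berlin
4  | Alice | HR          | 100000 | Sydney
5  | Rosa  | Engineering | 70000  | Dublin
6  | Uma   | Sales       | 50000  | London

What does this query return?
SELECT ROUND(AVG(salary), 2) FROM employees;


SUM(salary) = 410000
COUNT = 6
ROUND(AVG, 2) = ROUND(410000 / 6, 2) = 68333.33

68333.33


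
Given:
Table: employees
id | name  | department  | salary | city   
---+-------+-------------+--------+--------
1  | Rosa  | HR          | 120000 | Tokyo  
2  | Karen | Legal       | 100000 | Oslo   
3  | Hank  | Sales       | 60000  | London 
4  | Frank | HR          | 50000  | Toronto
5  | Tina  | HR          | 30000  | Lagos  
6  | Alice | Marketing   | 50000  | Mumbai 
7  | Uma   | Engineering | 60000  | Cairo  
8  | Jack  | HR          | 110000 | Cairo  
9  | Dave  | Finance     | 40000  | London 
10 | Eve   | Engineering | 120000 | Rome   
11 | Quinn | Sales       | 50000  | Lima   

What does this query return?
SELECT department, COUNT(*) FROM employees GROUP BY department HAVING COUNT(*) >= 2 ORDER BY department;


Groups with count >= 2:
  Engineering: 2 -> PASS
  HR: 4 -> PASS
  Sales: 2 -> PASS
  Finance: 1 -> filtered out
  Legal: 1 -> filtered out
  Marketing: 1 -> filtered out


3 groups:
Engineering, 2
HR, 4
Sales, 2


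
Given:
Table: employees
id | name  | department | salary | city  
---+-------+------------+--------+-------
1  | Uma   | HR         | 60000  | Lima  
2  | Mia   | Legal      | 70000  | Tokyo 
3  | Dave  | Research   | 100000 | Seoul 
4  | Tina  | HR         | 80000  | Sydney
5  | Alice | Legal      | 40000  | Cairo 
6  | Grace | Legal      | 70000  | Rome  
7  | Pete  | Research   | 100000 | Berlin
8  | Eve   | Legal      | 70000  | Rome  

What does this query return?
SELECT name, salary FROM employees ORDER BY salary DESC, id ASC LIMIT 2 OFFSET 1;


Sort by salary DESC (id ASC tiebreak), then skip 1 and take 2
Rows 2 through 3

2 rows:
Pete, 100000
Tina, 80000


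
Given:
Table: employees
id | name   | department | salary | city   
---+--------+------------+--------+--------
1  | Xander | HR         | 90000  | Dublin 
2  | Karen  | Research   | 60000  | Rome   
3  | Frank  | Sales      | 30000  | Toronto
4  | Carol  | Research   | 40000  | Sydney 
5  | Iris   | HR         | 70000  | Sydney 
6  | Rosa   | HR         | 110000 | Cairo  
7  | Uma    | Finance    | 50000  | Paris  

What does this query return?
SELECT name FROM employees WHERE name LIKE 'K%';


LIKE 'K%' matches names starting with 'K'
Matching: 1

1 rows:
Karen


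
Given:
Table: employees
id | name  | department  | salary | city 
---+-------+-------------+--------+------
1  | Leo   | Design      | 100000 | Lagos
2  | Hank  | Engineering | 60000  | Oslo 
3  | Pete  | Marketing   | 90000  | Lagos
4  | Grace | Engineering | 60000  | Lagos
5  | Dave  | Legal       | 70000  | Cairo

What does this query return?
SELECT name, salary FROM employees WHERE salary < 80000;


Filtering: salary < 80000
Matching: 3 rows

3 rows:
Hank, 60000
Grace, 60000
Dave, 70000
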